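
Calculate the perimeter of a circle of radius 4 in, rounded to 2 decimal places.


Shape: circle
Radius r = 4 in
Formula: C = 2 * pi * r
C = 2 * pi * 4
C = 8 * pi
C = 25.13
25.13 in


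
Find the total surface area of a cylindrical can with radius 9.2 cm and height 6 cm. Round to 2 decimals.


Shape: closed cylinder
Radius r = 9.2 cm, Height h = 6 cm
Formula: SA = 2*pi*r^2 + 2*pi*r*h = 2*pi*r*(r + h)
r + h = 15.2
2 * r * (r + h) = 2 * 9.2 * 15.2 = 279.68
SA = 279.68 * pi
SA = 878.64
878.64 cm^2


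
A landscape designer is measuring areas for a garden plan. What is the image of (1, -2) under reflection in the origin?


Transformation: reflection
Original point: (1, -2)
Rule for reflection through the origin: (x, y) -> (-x, -y)
Apply: (1, -2) -> (-1, 2)
(-1, 2)


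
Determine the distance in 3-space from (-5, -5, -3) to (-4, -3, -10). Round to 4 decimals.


3D distance between two points
P1 = (-5, -5, -3), P2 = (-4, -3, -10)
Formula: d = sqrt((x2-x1)^2 + (y2-y1)^2 + (z2-z1)^2)
dx = -4 - -5 = 1
dy = -3 - -5 = 2
dz = -10 - -3 = -7
dx^2 + dy^2 + dz^2 = 1 + 4 + 49 = 54
d = sqrt(54)
d = 7.3485
7.3485 units


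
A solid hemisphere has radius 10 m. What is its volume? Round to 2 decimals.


Shape: hemisphere (half of a sphere)
Radius r = 10 m
Formula: V = (1/2) * (4/3) * pi * r^3 = (2/3) * pi * r^3
r^3 = 1000
(2/3) * 1000 = 666.666667
V = 666.666667 * pi
V = 2094.4
2094.4 m^3


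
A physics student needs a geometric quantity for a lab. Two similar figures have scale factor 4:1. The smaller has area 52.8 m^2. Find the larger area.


Linear scale factor k = 4
Original area = 52.8 m^2
Rule: under a linear scaling by k, areas scale by k^2.
k^2 = 4^2 = 16
New area = 52.8 * 16
New area = 844.8
844.8 m^2


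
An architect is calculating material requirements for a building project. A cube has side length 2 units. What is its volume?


Shape: cube
Side s = 2 units
Formula: V = s^3
V = 2 * 2 * 2
V = 4 * 2
V = 8
8 units^3


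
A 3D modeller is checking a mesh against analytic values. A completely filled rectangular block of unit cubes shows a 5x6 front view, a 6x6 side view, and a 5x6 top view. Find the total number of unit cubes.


Orthographic views of a solid rectangular block:
Front view 5 x 6 -> length = 5, height = 6
Side view 6 x 6 -> width = 6, height = 6 (consistent)
Top view 5 x 6 -> confirms length = 5, width = 6
The block is 5 x 6 x 6.
Total unit cubes = 5 * 6 * 6 = 180
180 unit cubes


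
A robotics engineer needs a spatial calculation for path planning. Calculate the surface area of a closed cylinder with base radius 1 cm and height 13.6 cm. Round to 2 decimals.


Shape: closed cylinder
Radius r = 1 cm, Height h = 13.6 cm
Formula: SA = 2*pi*r^2 + 2*pi*r*h = 2*pi*r*(r + h)
r + h = 14.6
2 * r * (r + h) = 2 * 1 * 14.6 = 29.2
SA = 29.2 * pi
SA = 91.73
91.73 cm^2


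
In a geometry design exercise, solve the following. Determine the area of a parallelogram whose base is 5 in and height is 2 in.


Shape: parallelogram
Base b = 5 in, Height h = 2 in
Formula: A = b * h
A = 5 * 2
A = 10
10 in^2


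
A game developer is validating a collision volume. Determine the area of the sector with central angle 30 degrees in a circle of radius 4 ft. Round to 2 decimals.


Shape: circular sector
Radius r = 4 ft, Angle = 30 degrees
Formula: A = (angle/360) * pi * r^2
r^2 = 16
Fraction of circle = 30/360
A = (30/360) * pi * 16
A = 1.333333 * pi
A = 4.19
4.19 ft^2


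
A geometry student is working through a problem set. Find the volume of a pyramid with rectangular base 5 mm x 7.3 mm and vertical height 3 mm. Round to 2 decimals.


Shape: rectangular pyramid
Base: 5 mm x 7.3 mm, Height h = 3 mm
Formula: V = (1/3) * base_area * h
base_area = 5 * 7.3 = 36.5
base_area * h = 36.5 * 3 = 109.5
V = 109.5 / 3
V = 36.5
36.5 mm^3


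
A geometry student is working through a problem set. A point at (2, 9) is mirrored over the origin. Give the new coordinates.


Transformation: reflection
Original point: (2, 9)
Rule for reflection through the origin: (x, y) -> (-x, -y)
Apply: (2, 9) -> (-2, -9)
(-2, -9)


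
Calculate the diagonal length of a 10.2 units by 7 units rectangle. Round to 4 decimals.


Shape: rectangle (diagonal via Pythagoras)
Sides: 10.2 units and 7 units
Formula: d = sqrt(l^2 + w^2)
l^2 = 104.04, w^2 = 49
l^2 + w^2 = 153.04
d = sqrt(153.04)
d = 12.3709
12.3709 units


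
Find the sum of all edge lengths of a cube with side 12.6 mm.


Shape: cube
Side s = 12.6 mm
A cube has 12 edges, all equal.
Formula: total edge length = 12 * s
Total = 12 * 12.6
Total = 151.2
151.2 mm


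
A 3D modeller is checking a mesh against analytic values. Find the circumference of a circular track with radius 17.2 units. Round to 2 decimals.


Shape: circle
Radius r = 17.2 units
Formula: C = 2 * pi * r
C = 2 * pi * 17.2
C = 34.4 * pi
C = 108.07
108.07 units


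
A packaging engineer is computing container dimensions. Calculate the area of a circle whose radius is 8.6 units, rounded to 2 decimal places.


Shape: circle
Radius r = 8.6 units
Formula: A = pi * r^2
r^2 = 8.6^2 = 73.96
A = pi * 73.96
A = 232.35
232.35 units^2


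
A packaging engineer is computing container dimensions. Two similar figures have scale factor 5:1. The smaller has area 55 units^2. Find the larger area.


Linear scale factor k = 5
Original area = 55 units^2
Rule: under a linear scaling by k, areas scale by k^2.
k^2 = 5^2 = 25
New area = 55 * 25
New area = 1375
1375 units^2


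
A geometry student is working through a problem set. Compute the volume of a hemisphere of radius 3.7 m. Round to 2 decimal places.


Shape: hemisphere (half of a sphere)
Radius r = 3.7 m
Formula: V = (1/2) * (4/3) * pi * r^3 = (2/3) * pi * r^3
r^3 = 50.653
(2/3) * 50.653 = 33.768667
V = 33.768667 * pi
V = 106.09
106.09 m^3


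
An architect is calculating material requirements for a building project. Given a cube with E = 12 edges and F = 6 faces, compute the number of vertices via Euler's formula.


Polyhedron: cube
Euler's formula for convex polyhedra: V - E + F = 2
Given: E = 12 edges and F = 6 faces
Solve for V:
V = 2 + E - F = 2 + 12 - 6 = 8
8 vertices


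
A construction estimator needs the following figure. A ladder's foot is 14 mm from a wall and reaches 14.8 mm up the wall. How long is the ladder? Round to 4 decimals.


Shape: right triangle
Legs a = 14 mm, b = 14.8 mm
Formula: c = sqrt(a^2 + b^2)
a^2 = 196, b^2 = 219.04
a^2 + b^2 = 415.04
c = sqrt(415.04)
c = 20.3725
20.3725 mm


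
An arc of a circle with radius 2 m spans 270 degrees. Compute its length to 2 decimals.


Shape: circular arc
Radius r = 2 m, Angle = 270 degrees
Formula: L = (angle/360) * 2 * pi * r
2 * pi * r = 4 * pi
L = (270/360) * 4 * pi
L = 3 * pi
L = 9.42
9.42 m


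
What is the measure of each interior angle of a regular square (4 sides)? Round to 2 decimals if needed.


Shape: regular square (4 sides)
Formula: interior angle = (n - 2) * 180 / n
(n - 2) = 2
(n - 2) * 180 = 360
angle = 360 / 4
angle = 90
90 degrees


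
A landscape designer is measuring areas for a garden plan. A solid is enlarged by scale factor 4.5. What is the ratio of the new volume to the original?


Linear scale factor k = 4.5
Rule: under a linear scaling by k, volumes scale by k^3.
k^3 = 4.5 * 4.5 * 4.5
k^3 = 20.25 * 4.5
k^3 = 91.125
Volume scales by a factor of 91.125.
91.125 (dimensionless)


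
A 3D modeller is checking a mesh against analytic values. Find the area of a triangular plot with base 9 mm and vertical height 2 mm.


Shape: triangle
Base b = 9 mm, Height h = 2 mm
Formula: A = (1/2) * b * h
A = 0.5 * 9 * 2
A = 0.5 * 18
A = 9
9 mm^2


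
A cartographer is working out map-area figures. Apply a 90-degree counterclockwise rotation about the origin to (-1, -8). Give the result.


Transformation: rotation about the origin
Original point: (-1, -8)
Rule for 90 deg counterclockwise: (x, y) -> (-y, x)
Apply: (-1, -8) -> (8, -1)
(8, -1)


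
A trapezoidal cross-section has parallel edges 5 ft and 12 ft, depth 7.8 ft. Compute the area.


Shape: trapezoid
Parallel sides a = 5 ft, b = 12 ft; Height h = 7.8 ft
Formula: A = (a + b) * h / 2
a + b = 5 + 12 = 17
A = 17 * 7.8 / 2
A = 132.6 / 2
A = 66.3
66.3 ft^2


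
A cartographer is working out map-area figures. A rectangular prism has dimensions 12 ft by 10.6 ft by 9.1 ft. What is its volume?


Shape: rectangular prism
l = 12 ft, w = 10.6 ft, h = 9.1 ft
Formula: V = l * w * h
V = 12 * 10.6 * 9.1
V = 127.2 * 9.1
V = 1157.52
1157.52 ft^3


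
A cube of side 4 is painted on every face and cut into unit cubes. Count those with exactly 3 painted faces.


Large cube: 4 x 4 x 4, cut into unit cubes.
Cubes with 3 painted faces are at the corners. A cube always has 8 corners.
Count = 8
8 unit cubes


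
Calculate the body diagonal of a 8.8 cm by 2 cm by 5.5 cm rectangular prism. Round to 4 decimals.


Shape: rectangular box (space diagonal)
l = 8.8 cm, w = 2 cm, h = 5.5 cm
Visualize: the diagonal of the base, then a right triangle with that diagonal and the height.
Formula: d = sqrt(l^2 + w^2 + h^2)
l^2 + w^2 + h^2 = 77.44 + 4 + 30.25 = 111.69
d = sqrt(111.69)
d = 10.5683
10.5683 cm


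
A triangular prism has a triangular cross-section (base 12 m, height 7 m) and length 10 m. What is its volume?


Shape: triangular prism
Triangle base = 12 m, triangle height = 7 m, prism length L = 10 m
Formula: V = (1/2 * b * h_tri) * L
Cross-section area = 0.5 * 12 * 7 = 42
V = 42 * 10
V = 420
420 m^3


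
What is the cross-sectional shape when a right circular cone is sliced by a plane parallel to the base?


Solid: right circular cone
Cutting plane: parallel to the base
Visualize the intersection of the plane with the solid's surface.
The boundary of the cut region is a circle.
circle


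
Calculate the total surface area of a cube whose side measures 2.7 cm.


Shape: cube
Side s = 2.7 cm
A cube has 6 square faces.
Formula: SA = 6 * s^2
s^2 = 7.29
SA = 6 * 7.29
SA = 43.74
43.74 cm^2


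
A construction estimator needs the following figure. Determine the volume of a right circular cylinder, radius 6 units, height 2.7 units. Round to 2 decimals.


Shape: cylinder
Radius r = 6 units, Height h = 2.7 units
Formula: V = pi * r^2 * h
r^2 = 36
V = pi * 36 * 2.7
V = 97.2 * pi
V = 305.36
305.36 units^3


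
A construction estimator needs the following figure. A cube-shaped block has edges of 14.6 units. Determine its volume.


Shape: cube
Side s = 14.6 units
Formula: V = s^3
V = 14.6 * 14.6 * 14.6
V = 213.16 * 14.6
V = 3112.136
3112.136 units^3


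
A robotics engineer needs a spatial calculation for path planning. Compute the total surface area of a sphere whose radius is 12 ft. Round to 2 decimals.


Shape: sphere
Radius r = 12 ft
Formula: SA = 4 * pi * r^2
r^2 = 144
SA = 4 * pi * 144
SA = 576 * pi
SA = 1809.56
1809.56 ft^2


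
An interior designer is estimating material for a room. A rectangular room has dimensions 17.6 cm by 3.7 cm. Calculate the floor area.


Shape: rectangle
Length l = 17.6 cm, Width w = 3.7 cm
Formula: A = l * w
A = 17.6 * 3.7
A = 65.12
65.12 cm^2


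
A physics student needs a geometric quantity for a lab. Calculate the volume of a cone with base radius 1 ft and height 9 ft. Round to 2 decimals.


Shape: cone
Radius r = 1 ft, Height h = 9 ft
Formula: V = (1/3) * pi * r^2 * h
r^2 = 1
pi * r^2 * h = pi * 1 * 9 = 9 * pi
V = 9 * pi / 3
V = 9.42
9.42 ft^3


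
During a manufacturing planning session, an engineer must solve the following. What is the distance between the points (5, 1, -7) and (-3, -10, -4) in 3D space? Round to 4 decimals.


3D distance between two points
P1 = (5, 1, -7), P2 = (-3, -10, -4)
Formula: d = sqrt((x2-x1)^2 + (y2-y1)^2 + (z2-z1)^2)
dx = -3 - 5 = -8
dy = -10 - 1 = -11
dz = -4 - -7 = 3
dx^2 + dy^2 + dz^2 = 64 + 121 + 9 = 194
d = sqrt(194)
d = 13.9284
13.9284 units


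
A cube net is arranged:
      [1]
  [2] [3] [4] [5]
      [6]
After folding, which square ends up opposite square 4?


Net: cross layout. Take square 3 as the base (bottom).
Fold the four squares in the horizontal row up around 3: 2 -> left, 4 -> right, 5 wraps to the top.
Fold 1 and 6 up from 3: 1 -> back, 6 -> front.
Opposite pairs are therefore: (1, 6), (2, 4), (3, 5).
Face 4 is opposite face 2.
face 2


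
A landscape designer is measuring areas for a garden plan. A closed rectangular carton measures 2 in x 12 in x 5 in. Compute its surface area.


Shape: rectangular prism
l = 2 in, w = 12 in, h = 5 in
Formula: SA = 2(lw + lh + wh)
lw = 24, lh = 10, wh = 60
lw + lh + wh = 94
SA = 2 * 94
SA = 188
188 in^2


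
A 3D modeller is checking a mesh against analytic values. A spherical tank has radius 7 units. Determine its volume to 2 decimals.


Shape: sphere
Radius r = 7 units
Formula: V = (4/3) * pi * r^3
r^3 = 343
(4/3) * 343 = 457.333333
V = 457.333333 * pi
V = 1436.76
1436.76 units^3


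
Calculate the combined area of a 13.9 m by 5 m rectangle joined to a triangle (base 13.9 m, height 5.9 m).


Composite shape: rectangle + triangle
Rectangle area = 13.9 * 5 = 69.5
Triangle area = 0.5 * 13.9 * 5.9 = 41.005
Total = 69.5 + 41.005
Total = 110.505
110.505 m^2


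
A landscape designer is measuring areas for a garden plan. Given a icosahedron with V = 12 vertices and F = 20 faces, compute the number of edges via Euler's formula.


Polyhedron: icosahedron
Euler's formula for convex polyhedra: V - E + F = 2
Given: V = 12 vertices and F = 20 faces
Solve for E:
E = V + F - 2 = 12 + 20 - 2 = 30
30 edges


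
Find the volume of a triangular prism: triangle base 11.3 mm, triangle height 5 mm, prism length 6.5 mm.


Shape: triangular prism
Triangle base = 11.3 mm, triangle height = 5 mm, prism length L = 6.5 mm
Formula: V = (1/2 * b * h_tri) * L
Cross-section area = 0.5 * 11.3 * 5 = 28.25
V = 28.25 * 6.5
V = 183.625
183.625 mm^3


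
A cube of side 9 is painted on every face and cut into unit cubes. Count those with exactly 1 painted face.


Large cube: 9 x 9 x 9, cut into unit cubes.
n = 9, so n - 2 = 7
Cubes with 1 painted face lie in the interior of each face.
A cube has 6 faces; each contributes (n - 2)^2 = 49 such cubes.
Count = 6 * 49 = 294
294 unit cubes


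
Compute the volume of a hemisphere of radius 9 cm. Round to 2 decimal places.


Shape: hemisphere (half of a sphere)
Radius r = 9 cm
Formula: V = (1/2) * (4/3) * pi * r^3 = (2/3) * pi * r^3
r^3 = 729
(2/3) * 729 = 486
V = 486 * pi
V = 1526.81
1526.81 cm^3


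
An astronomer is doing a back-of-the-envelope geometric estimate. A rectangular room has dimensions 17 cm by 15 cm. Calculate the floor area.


Shape: rectangle
Length l = 17 cm, Width w = 15 cm
Formula: A = l * w
A = 17 * 15
A = 255
255 cm^2


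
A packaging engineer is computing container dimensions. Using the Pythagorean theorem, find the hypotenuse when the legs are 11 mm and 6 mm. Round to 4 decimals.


Shape: right triangle
Legs a = 11 mm, b = 6 mm
Formula: c = sqrt(a^2 + b^2)
a^2 = 121, b^2 = 36
a^2 + b^2 = 157
c = sqrt(157)
c = 12.53
12.53 mm


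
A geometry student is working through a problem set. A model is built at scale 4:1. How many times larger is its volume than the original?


Linear scale factor k = 4
Rule: under a linear scaling by k, volumes scale by k^3.
k^3 = 4 * 4 * 4
k^3 = 16 * 4
k^3 = 64
Volume scales by a factor of 64.
64 (dimensionless)


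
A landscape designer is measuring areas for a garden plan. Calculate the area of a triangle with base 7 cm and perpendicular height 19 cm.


Shape: triangle
Base b = 7 cm, Height h = 19 cm
Formula: A = (1/2) * b * h
A = 0.5 * 7 * 19
A = 0.5 * 133
A = 66.5
66.5 cm^2


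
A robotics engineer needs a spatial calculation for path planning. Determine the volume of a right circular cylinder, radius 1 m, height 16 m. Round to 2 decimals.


Shape: cylinder
Radius r = 1 m, Height h = 16 m
Formula: V = pi * r^2 * h
r^2 = 1
V = pi * 1 * 16
V = 16 * pi
V = 50.27
50.27 m^3


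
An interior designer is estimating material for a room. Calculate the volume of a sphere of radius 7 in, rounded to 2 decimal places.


Shape: sphere
Radius r = 7 in
Formula: V = (4/3) * pi * r^3
r^3 = 343
(4/3) * 343 = 457.333333
V = 457.333333 * pi
V = 1436.76
1436.76 in^3


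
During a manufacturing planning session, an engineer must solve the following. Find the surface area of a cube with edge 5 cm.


Shape: cube
Side s = 5 cm
A cube has 6 square faces.
Formula: SA = 6 * s^2
s^2 = 25
SA = 6 * 25
SA = 150
150 cm^2


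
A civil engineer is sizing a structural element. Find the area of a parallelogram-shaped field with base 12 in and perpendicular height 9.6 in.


Shape: parallelogram
Base b = 12 in, Height h = 9.6 in
Formula: A = b * h
A = 12 * 9.6
A = 115.2
115.2 in^2


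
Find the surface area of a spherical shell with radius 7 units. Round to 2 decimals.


Shape: sphere
Radius r = 7 units
Formula: SA = 4 * pi * r^2
r^2 = 49
SA = 4 * pi * 49
SA = 196 * pi
SA = 615.75
615.75 units^2


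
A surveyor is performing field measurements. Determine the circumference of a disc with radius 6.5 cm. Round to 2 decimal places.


Shape: circle
Radius r = 6.5 cm
Formula: C = 2 * pi * r
C = 2 * pi * 6.5
C = 13 * pi
C = 40.84
40.84 cm


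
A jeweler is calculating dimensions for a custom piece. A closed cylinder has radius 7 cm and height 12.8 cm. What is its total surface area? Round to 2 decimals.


Shape: closed cylinder
Radius r = 7 cm, Height h = 12.8 cm
Formula: SA = 2*pi*r^2 + 2*pi*r*h = 2*pi*r*(r + h)
r + h = 19.8
2 * r * (r + h) = 2 * 7 * 19.8 = 277.2
SA = 277.2 * pi
SA = 870.85
870.85 cm^2


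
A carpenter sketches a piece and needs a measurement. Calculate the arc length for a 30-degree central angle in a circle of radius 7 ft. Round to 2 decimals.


Shape: circular arc
Radius r = 7 ft, Angle = 30 degrees
Formula: L = (angle/360) * 2 * pi * r
2 * pi * r = 14 * pi
L = (30/360) * 14 * pi
L = 1.166667 * pi
L = 3.67
3.67 ft


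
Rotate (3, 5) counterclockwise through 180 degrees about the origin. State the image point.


Transformation: rotation about the origin
Original point: (3, 5)
Rule for 180 deg: (x, y) -> (-x, -y)
Apply: (3, 5) -> (-3, -5)
(-3, -5)


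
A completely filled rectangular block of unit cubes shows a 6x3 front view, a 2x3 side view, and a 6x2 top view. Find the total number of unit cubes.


Orthographic views of a solid rectangular block:
Front view 6 x 3 -> length = 6, height = 3
Side view 2 x 3 -> width = 2, height = 3 (consistent)
Top view 6 x 2 -> confirms length = 6, width = 2
The block is 6 x 2 x 3.
Total unit cubes = 6 * 2 * 3 = 36
36 unit cubes


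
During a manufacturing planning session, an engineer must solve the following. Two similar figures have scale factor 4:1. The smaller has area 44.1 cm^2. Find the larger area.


Linear scale factor k = 4
Original area = 44.1 cm^2
Rule: under a linear scaling by k, areas scale by k^2.
k^2 = 4^2 = 16
New area = 44.1 * 16
New area = 705.6
705.6 cm^2


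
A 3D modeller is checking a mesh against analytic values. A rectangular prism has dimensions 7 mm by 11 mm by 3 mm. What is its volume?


Shape: rectangular prism
l = 7 mm, w = 11 mm, h = 3 mm
Formula: V = l * w * h
V = 7 * 11 * 3
V = 77 * 3
V = 231
231 mm^3


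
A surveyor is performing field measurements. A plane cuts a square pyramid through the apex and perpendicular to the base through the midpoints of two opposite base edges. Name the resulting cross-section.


Solid: square pyramid
Cutting plane: through the apex and perpendicular to the base through the midpoints of two opposite base edges
Visualize the intersection of the plane with the solid's surface.
The boundary of the cut region is a isosceles triangle.
isosceles triangle


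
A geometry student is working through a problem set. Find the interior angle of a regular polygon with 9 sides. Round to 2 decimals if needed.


Shape: regular nonagon (9 sides)
Formula: interior angle = (n - 2) * 180 / n
(n - 2) = 7
(n - 2) * 180 = 1260
angle = 1260 / 9
angle = 140
140 degrees


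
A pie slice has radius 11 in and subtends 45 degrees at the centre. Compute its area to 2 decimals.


Shape: circular sector
Radius r = 11 in, Angle = 45 degrees
Formula: A = (angle/360) * pi * r^2
r^2 = 121
Fraction of circle = 45/360
A = (45/360) * pi * 121
A = 15.125 * pi
A = 47.52
47.52 in^2


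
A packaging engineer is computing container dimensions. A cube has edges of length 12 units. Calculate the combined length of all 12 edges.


Shape: cube
Side s = 12 units
A cube has 12 edges, all equal.
Formula: total edge length = 12 * s
Total = 12 * 12
Total = 144
144 units


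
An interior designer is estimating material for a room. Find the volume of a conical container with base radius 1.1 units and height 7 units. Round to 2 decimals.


Shape: cone
Radius r = 1.1 units, Height h = 7 units
Formula: V = (1/3) * pi * r^2 * h
r^2 = 1.21
pi * r^2 * h = pi * 1.21 * 7 = 8.47 * pi
V = 8.47 * pi / 3
V = 8.87
8.87 units^3


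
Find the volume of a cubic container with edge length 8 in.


Shape: cube
Side s = 8 in
Formula: V = s^3
V = 8 * 8 * 8
V = 64 * 8
V = 512
512 in^3


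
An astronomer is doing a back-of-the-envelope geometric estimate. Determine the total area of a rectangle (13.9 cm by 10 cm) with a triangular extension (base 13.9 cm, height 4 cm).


Composite shape: rectangle + triangle
Rectangle area = 13.9 * 10 = 139
Triangle area = 0.5 * 13.9 * 4 = 27.8
Total = 139 + 27.8
Total = 166.8
166.8 cm^2


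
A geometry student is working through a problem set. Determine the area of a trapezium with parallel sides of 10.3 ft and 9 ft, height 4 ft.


Shape: trapezoid
Parallel sides a = 10.3 ft, b = 9 ft; Height h = 4 ft
Formula: A = (a + b) * h / 2
a + b = 10.3 + 9 = 19.3
A = 19.3 * 4 / 2
A = 77.2 / 2
A = 38.6
38.6 ft^2


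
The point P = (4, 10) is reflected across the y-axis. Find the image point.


Transformation: reflection
Original point: (4, 10)
Rule for reflection over the y-axis: (x, y) -> (-x, y)
Apply: (4, 10) -> (-4, 10)
(-4, 10)


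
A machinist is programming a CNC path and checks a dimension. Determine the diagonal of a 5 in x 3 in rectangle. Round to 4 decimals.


Shape: rectangle (diagonal via Pythagoras)
Sides: 5 in and 3 in
Formula: d = sqrt(l^2 + w^2)
l^2 = 25, w^2 = 9
l^2 + w^2 = 34
d = sqrt(34)
d = 5.831
5.831 in


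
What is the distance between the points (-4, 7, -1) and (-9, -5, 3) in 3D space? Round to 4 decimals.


3D distance between two points
P1 = (-4, 7, -1), P2 = (-9, -5, 3)
Formula: d = sqrt((x2-x1)^2 + (y2-y1)^2 + (z2-z1)^2)
dx = -9 - -4 = -5
dy = -5 - 7 = -12
dz = 3 - -1 = 4
dx^2 + dy^2 + dz^2 = 25 + 144 + 16 = 185
d = sqrt(185)
d = 13.6015
13.6015 units


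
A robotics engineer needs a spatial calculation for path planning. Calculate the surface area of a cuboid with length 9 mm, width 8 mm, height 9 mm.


Shape: rectangular prism
l = 9 mm, w = 8 mm, h = 9 mm
Formula: SA = 2(lw + lh + wh)
lw = 72, lh = 81, wh = 72
lw + lh + wh = 225
SA = 2 * 225
SA = 450
450 mm^2


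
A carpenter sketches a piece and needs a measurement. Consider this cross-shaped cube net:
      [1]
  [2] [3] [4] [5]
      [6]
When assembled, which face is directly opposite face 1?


Net: cross layout. Take square 3 as the base (bottom).
Fold the four squares in the horizontal row up around 3: 2 -> left, 4 -> right, 5 wraps to the top.
Fold 1 and 6 up from 3: 1 -> back, 6 -> front.
Opposite pairs are therefore: (1, 6), (2, 4), (3, 5).
Face 1 is opposite face 6.
face 6


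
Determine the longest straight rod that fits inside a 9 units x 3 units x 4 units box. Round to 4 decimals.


Shape: rectangular box (space diagonal)
l = 9 units, w = 3 units, h = 4 units
Visualize: the diagonal of the base, then a right triangle with that diagonal and the height.
Formula: d = sqrt(l^2 + w^2 + h^2)
l^2 + w^2 + h^2 = 81 + 9 + 16 = 106
d = sqrt(106)
d = 10.2956
10.2956 units


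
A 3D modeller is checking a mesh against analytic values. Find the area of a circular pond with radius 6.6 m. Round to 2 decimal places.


Shape: circle
Radius r = 6.6 m
Formula: A = pi * r^2
r^2 = 6.6^2 = 43.56
A = pi * 43.56
A = 136.85
136.85 m^2


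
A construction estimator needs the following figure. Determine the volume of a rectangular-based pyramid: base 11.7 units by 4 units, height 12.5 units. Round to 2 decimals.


Shape: rectangular pyramid
Base: 11.7 units x 4 units, Height h = 12.5 units
Formula: V = (1/3) * base_area * h
base_area = 11.7 * 4 = 46.8
base_area * h = 46.8 * 12.5 = 585
V = 585 / 3
V = 195
195 units^3


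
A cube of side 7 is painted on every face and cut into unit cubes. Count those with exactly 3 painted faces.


Large cube: 7 x 7 x 7, cut into unit cubes.
Cubes with 3 painted faces are at the corners. A cube always has 8 corners.
Count = 8
8 unit cubes


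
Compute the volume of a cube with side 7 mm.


Shape: cube
Side s = 7 mm
Formula: V = s^3
V = 7 * 7 * 7
V = 49 * 7
V = 343
343 mm^3


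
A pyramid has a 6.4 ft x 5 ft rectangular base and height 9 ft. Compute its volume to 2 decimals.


Shape: rectangular pyramid
Base: 6.4 ft x 5 ft, Height h = 9 ft
Formula: V = (1/3) * base_area * h
base_area = 6.4 * 5 = 32
base_area * h = 32 * 9 = 288
V = 288 / 3
V = 96
96 ft^3


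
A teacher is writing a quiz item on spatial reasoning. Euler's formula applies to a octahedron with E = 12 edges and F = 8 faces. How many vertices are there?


Polyhedron: octahedron
Euler's formula for convex polyhedra: V - E + F = 2
Given: E = 12 edges and F = 8 faces
Solve for V:
V = 2 + E - F = 2 + 12 - 8 = 6
6 vertices


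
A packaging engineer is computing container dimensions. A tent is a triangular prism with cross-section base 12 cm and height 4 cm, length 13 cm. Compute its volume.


Shape: triangular prism
Triangle base = 12 cm, triangle height = 4 cm, prism length L = 13 cm
Formula: V = (1/2 * b * h_tri) * L
Cross-section area = 0.5 * 12 * 4 = 24
V = 24 * 13
V = 312
312 cm^3


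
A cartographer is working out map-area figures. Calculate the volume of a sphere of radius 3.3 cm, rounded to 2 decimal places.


Shape: sphere
Radius r = 3.3 cm
Formula: V = (4/3) * pi * r^3
r^3 = 35.937
(4/3) * 35.937 = 47.916
V = 47.916 * pi
V = 150.53
150.53 cm^3


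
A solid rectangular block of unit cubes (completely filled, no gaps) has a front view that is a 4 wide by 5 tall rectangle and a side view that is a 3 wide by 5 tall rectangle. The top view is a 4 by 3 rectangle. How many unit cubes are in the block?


Orthographic views of a solid rectangular block:
Front view 4 x 5 -> length = 4, height = 5
Side view 3 x 5 -> width = 3, height = 5 (consistent)
Top view 4 x 3 -> confirms length = 4, width = 3
The block is 4 x 3 x 5.
Total unit cubes = 4 * 3 * 5 = 60
60 unit cubes


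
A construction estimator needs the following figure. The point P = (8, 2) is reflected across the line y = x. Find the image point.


Transformation: reflection
Original point: (8, 2)
Rule for reflection over y = x: (x, y) -> (y, x)
Apply: (8, 2) -> (2, 8)
(2, 8)


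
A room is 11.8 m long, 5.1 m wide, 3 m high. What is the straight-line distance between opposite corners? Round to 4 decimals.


Shape: rectangular box (space diagonal)
l = 11.8 m, w = 5.1 m, h = 3 m
Visualize: the diagonal of the base, then a right triangle with that diagonal and the height.
Formula: d = sqrt(l^2 + w^2 + h^2)
l^2 + w^2 + h^2 = 139.24 + 26.01 + 9 = 174.25
d = sqrt(174.25)
d = 13.2004
13.2004 m


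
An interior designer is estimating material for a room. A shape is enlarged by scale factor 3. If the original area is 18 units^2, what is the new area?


Linear scale factor k = 3
Original area = 18 units^2
Rule: under a linear scaling by k, areas scale by k^2.
k^2 = 3^2 = 9
New area = 18 * 9
New area = 162
162 units^2


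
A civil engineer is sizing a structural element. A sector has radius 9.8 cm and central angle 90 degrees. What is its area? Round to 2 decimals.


Shape: circular sector
Radius r = 9.8 cm, Angle = 90 degrees
Formula: A = (angle/360) * pi * r^2
r^2 = 96.04
Fraction of circle = 90/360
A = (90/360) * pi * 96.04
A = 24.01 * pi
A = 75.43
75.43 cm^2


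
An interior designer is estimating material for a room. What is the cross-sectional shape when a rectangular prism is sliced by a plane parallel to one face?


Solid: rectangular prism
Cutting plane: parallel to one face
Visualize the intersection of the plane with the solid's surface.
The boundary of the cut region is a rectangle.
rectangle


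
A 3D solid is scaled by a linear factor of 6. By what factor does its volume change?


Linear scale factor k = 6
Rule: under a linear scaling by k, volumes scale by k^3.
k^3 = 6 * 6 * 6
k^3 = 36 * 6
k^3 = 216
Volume scales by a factor of 216.
216 (dimensionless)


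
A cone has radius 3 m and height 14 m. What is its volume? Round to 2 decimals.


Shape: cone
Radius r = 3 m, Height h = 14 m
Formula: V = (1/3) * pi * r^2 * h
r^2 = 9
pi * r^2 * h = pi * 9 * 14 = 126 * pi
V = 126 * pi / 3
V = 131.95
131.95 m^3


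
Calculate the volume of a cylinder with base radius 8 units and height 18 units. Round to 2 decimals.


Shape: cylinder
Radius r = 8 units, Height h = 18 units
Formula: V = pi * r^2 * h
r^2 = 64
V = pi * 64 * 18
V = 1152 * pi
V = 3619.11
3619.11 units^3


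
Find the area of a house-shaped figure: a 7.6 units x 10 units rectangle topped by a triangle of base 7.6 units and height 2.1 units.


Composite shape: rectangle + triangle
Rectangle area = 7.6 * 10 = 76
Triangle area = 0.5 * 7.6 * 2.1 = 7.98
Total = 76 + 7.98
Total = 83.98
83.98 units^2


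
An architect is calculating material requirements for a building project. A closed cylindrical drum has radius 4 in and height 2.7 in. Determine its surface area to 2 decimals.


Shape: closed cylinder
Radius r = 4 in, Height h = 2.7 in
Formula: SA = 2*pi*r^2 + 2*pi*r*h = 2*pi*r*(r + h)
r + h = 6.7
2 * r * (r + h) = 2 * 4 * 6.7 = 53.6
SA = 53.6 * pi
SA = 168.39
168.39 in^2


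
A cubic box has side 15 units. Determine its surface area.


Shape: cube
Side s = 15 units
A cube has 6 square faces.
Formula: SA = 6 * s^2
s^2 = 225
SA = 6 * 225
SA = 1350
1350 units^2


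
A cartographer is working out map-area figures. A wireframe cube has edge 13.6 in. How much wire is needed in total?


Shape: cube
Side s = 13.6 in
A cube has 12 edges, all equal.
Formula: total edge length = 12 * s
Total = 12 * 13.6
Total = 163.2
163.2 in


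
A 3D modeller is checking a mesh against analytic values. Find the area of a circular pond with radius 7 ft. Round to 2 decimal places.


Shape: circle
Radius r = 7 ft
Formula: A = pi * r^2
r^2 = 7^2 = 49
A = pi * 49
A = 153.94
153.94 ft^2


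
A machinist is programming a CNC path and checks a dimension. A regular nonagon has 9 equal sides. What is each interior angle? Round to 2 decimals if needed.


Shape: regular nonagon (9 sides)
Formula: interior angle = (n - 2) * 180 / n
(n - 2) = 7
(n - 2) * 180 = 1260
angle = 1260 / 9
angle = 140
140 degrees


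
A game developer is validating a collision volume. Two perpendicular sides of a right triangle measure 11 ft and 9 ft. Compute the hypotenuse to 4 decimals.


Shape: right triangle
Legs a = 11 ft, b = 9 ft
Formula: c = sqrt(a^2 + b^2)
a^2 = 121, b^2 = 81
a^2 + b^2 = 202
c = sqrt(202)
c = 14.2127
14.2127 ft


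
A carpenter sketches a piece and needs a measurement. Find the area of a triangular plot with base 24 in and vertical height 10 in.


Shape: triangle
Base b = 24 in, Height h = 10 in
Formula: A = (1/2) * b * h
A = 0.5 * 24 * 10
A = 0.5 * 240
A = 120
120 in^2


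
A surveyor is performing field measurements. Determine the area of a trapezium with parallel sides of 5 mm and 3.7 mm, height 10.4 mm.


Shape: trapezoid
Parallel sides a = 5 mm, b = 3.7 mm; Height h = 10.4 mm
Formula: A = (a + b) * h / 2
a + b = 5 + 3.7 = 8.7
A = 8.7 * 10.4 / 2
A = 90.48 / 2
A = 45.24
45.24 mm^2


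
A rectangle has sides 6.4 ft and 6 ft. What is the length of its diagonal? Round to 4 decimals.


Shape: rectangle (diagonal via Pythagoras)
Sides: 6.4 ft and 6 ft
Formula: d = sqrt(l^2 + w^2)
l^2 = 40.96, w^2 = 36
l^2 + w^2 = 76.96
d = sqrt(76.96)
d = 8.7727
8.7727 ft


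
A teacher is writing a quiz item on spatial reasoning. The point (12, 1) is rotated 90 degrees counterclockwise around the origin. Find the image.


Transformation: rotation about the origin
Original point: (12, 1)
Rule for 90 deg counterclockwise: (x, y) -> (-y, x)
Apply: (12, 1) -> (-1, 12)
(-1, 12)


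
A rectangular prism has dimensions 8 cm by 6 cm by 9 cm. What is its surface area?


Shape: rectangular prism
l = 8 cm, w = 6 cm, h = 9 cm
Formula: SA = 2(lw + lh + wh)
lw = 48, lh = 72, wh = 54
lw + lh + wh = 174
SA = 2 * 174
SA = 348
348 cm^2


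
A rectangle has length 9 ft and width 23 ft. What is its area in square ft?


Shape: rectangle
Length l = 9 ft, Width w = 23 ft
Formula: A = l * w
A = 9 * 23
A = 207
207 ft^2


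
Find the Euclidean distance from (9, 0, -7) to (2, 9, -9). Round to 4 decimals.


3D distance between two points
P1 = (9, 0, -7), P2 = (2, 9, -9)
Formula: d = sqrt((x2-x1)^2 + (y2-y1)^2 + (z2-z1)^2)
dx = 2 - 9 = -7
dy = 9 - 0 = 9
dz = -9 - -7 = -2
dx^2 + dy^2 + dz^2 = 49 + 81 + 4 = 134
d = sqrt(134)
d = 11.5758
11.5758 units


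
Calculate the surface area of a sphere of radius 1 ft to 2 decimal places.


Shape: sphere
Radius r = 1 ft
Formula: SA = 4 * pi * r^2
r^2 = 1
SA = 4 * pi * 1
SA = 4 * pi
SA = 12.57
12.57 ft^2


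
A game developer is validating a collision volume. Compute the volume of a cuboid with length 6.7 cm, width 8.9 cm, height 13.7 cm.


Shape: rectangular prism
l = 6.7 cm, w = 8.9 cm, h = 13.7 cm
Formula: V = l * w * h
V = 6.7 * 8.9 * 13.7
V = 59.63 * 13.7
V = 816.931
816.931 cm^3


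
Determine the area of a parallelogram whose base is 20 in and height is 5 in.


Shape: parallelogram
Base b = 20 in, Height h = 5 in
Formula: A = b * h
A = 20 * 5
A = 100
100 in^2


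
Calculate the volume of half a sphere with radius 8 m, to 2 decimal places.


Shape: hemisphere (half of a sphere)
Radius r = 8 m
Formula: V = (1/2) * (4/3) * pi * r^3 = (2/3) * pi * r^3
r^3 = 512
(2/3) * 512 = 341.333333
V = 341.333333 * pi
V = 1072.33
1072.33 m^3


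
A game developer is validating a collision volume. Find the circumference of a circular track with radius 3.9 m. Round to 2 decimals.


Shape: circle
Radius r = 3.9 m
Formula: C = 2 * pi * r
C = 2 * pi * 3.9
C = 7.8 * pi
C = 24.5
24.5 m


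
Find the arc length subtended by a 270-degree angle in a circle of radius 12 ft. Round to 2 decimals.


Shape: circular arc
Radius r = 12 ft, Angle = 270 degrees
Formula: L = (angle/360) * 2 * pi * r
2 * pi * r = 24 * pi
L = (270/360) * 24 * pi
L = 18 * pi
L = 56.55
56.55 ft


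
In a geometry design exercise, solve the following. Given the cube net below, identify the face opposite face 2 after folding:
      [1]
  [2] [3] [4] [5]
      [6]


Net: cross layout. Take square 3 as the base (bottom).
Fold the four squares in the horizontal row up around 3: 2 -> left, 4 -> right, 5 wraps to the top.
Fold 1 and 6 up from 3: 1 -> back, 6 -> front.
Opposite pairs are therefore: (1, 6), (2, 4), (3, 5).
Face 2 is opposite face 4.
face 4


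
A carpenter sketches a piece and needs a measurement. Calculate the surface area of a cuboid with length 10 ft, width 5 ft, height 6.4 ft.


Shape: rectangular prism
l = 10 ft, w = 5 ft, h = 6.4 ft
Formula: SA = 2(lw + lh + wh)
lw = 50, lh = 64, wh = 32
lw + lh + wh = 146
SA = 2 * 146
SA = 292
292 ft^2


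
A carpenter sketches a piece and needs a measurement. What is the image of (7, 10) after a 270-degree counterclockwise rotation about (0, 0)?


Transformation: rotation about the origin
Original point: (7, 10)
Rule for 270 deg counterclockwise: (x, y) -> (y, -x)
Apply: (7, 10) -> (10, -7)
(10, -7)


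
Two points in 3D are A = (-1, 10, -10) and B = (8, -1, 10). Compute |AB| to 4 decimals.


3D distance between two points
P1 = (-1, 10, -10), P2 = (8, -1, 10)
Formula: d = sqrt((x2-x1)^2 + (y2-y1)^2 + (z2-z1)^2)
dx = 8 - -1 = 9
dy = -1 - 10 = -11
dz = 10 - -10 = 20
dx^2 + dy^2 + dz^2 = 81 + 121 + 400 = 602
d = sqrt(602)
d = 24.5357
24.5357 units


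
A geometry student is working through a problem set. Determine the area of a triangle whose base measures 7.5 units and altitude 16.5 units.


Shape: triangle
Base b = 7.5 units, Height h = 16.5 units
Formula: A = (1/2) * b * h
A = 0.5 * 7.5 * 16.5
A = 0.5 * 123.75
A = 61.875
61.875 units^2


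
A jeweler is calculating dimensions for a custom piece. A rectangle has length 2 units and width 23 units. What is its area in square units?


Shape: rectangle
Length l = 2 units, Width w = 23 units
Formula: A = l * w
A = 2 * 23
A = 46
46 units^2


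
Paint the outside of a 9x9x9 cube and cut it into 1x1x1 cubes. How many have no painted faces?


Large cube: 9 x 9 x 9, cut into unit cubes.
n = 9, so n - 2 = 7
Unpainted cubes form the interior (n - 2)^3 block.
(n - 2)^3 = 7^3 = 343
343 unit cubes


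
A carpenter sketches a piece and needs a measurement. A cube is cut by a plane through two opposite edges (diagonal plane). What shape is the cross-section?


Solid: cube
Cutting plane: through two opposite edges (diagonal plane)
Visualize the intersection of the plane with the solid's surface.
The boundary of the cut region is a rectangle.
rectangle


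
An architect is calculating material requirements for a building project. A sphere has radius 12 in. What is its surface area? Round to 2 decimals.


Shape: sphere
Radius r = 12 in
Formula: SA = 4 * pi * r^2
r^2 = 144
SA = 4 * pi * 144
SA = 576 * pi
SA = 1809.56
1809.56 in^2


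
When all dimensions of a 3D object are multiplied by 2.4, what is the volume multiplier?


Linear scale factor k = 2.4
Rule: under a linear scaling by k, volumes scale by k^3.
k^3 = 2.4 * 2.4 * 2.4
k^3 = 5.76 * 2.4
k^3 = 13.824
Volume scales by a factor of 13.824.
13.824 (dimensionless)


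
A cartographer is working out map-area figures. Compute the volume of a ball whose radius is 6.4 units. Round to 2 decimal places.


Shape: sphere
Radius r = 6.4 units
Formula: V = (4/3) * pi * r^3
r^3 = 262.144
(4/3) * 262.144 = 349.525333
V = 349.525333 * pi
V = 1098.07
1098.07 units^3


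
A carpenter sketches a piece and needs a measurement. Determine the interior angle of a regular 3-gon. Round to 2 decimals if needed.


Shape: regular triangle (3 sides)
Formula: interior angle = (n - 2) * 180 / n
(n - 2) = 1
(n - 2) * 180 = 180
angle = 180 / 3
angle = 60
60 degrees


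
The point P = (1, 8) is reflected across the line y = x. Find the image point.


Transformation: reflection
Original point: (1, 8)
Rule for reflection over y = x: (x, y) -> (y, x)
Apply: (1, 8) -> (8, 1)
(8, 1)


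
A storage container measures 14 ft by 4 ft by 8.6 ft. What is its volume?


Shape: rectangular prism
l = 14 ft, w = 4 ft, h = 8.6 ft
Formula: V = l * w * h
V = 14 * 4 * 8.6
V = 56 * 8.6
V = 481.6
481.6 ft^3


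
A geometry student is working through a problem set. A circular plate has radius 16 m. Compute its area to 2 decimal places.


Shape: circle
Radius r = 16 m
Formula: A = pi * r^2
r^2 = 16^2 = 256
A = pi * 256
A = 804.25
804.25 m^2


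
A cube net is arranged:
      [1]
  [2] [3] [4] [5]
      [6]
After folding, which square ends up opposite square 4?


Net: cross layout. Take square 3 as the base (bottom).
Fold the four squares in the horizontal row up around 3: 2 -> left, 4 -> right, 5 wraps to the top.
Fold 1 and 6 up from 3: 1 -> back, 6 -> front.
Opposite pairs are therefore: (1, 6), (2, 4), (3, 5).
Face 4 is opposite face 2.
face 2


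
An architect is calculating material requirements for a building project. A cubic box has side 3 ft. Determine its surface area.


Shape: cube
Side s = 3 ft
A cube has 6 square faces.
Formula: SA = 6 * s^2
s^2 = 9
SA = 6 * 9
SA = 54
54 ft^2
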